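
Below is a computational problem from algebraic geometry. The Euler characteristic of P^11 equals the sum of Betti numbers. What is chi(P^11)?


The complex projective space P^11 has one cell in each even real dimension 0, 2, ..., 22.
The cohomology groups are H^{2k}(P^11) = Z for k = 0,...,11, and 0 otherwise.
Euler characteristic = sum of Betti numbers = 1 per even-dimensional cohomology group.
chi(P^11) = 11 + 1 = 12

12


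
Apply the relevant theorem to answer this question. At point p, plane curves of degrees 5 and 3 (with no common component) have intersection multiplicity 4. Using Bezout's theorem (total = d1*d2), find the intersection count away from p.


By Bezout's theorem, the total intersection number is d1 * d2.
Total = 5 * 3 = 15
Intersection multiplicity at p = 4
Remaining intersections = 15 - 4 = 11

11


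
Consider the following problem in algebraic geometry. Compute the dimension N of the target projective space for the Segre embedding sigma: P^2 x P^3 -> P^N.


The Segre embedding maps P^m x P^n into P^N via
all products of coordinates from each factor.
N = (m+1)(n+1) - 1
N = (2+1)(3+1) - 1
N = 3*4 - 1
N = 12 - 1 = 11

11


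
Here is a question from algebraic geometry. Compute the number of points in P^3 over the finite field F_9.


P^3(F_9) has (q^(n+1) - 1)/(q - 1) points.
= 9^3 + 9^2 + 9^1 + 9^0
= 729 + 81 + 9 + 1
= 820

820


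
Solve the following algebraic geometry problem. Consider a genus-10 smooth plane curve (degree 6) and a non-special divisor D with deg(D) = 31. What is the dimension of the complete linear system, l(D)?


First, compute the genus of a smooth plane curve of degree 6:
g = (d-1)(d-2)/2 = (6-1)(6-2)/2 = 10
For a non-special divisor D (i.e., h^1(D) = 0), Riemann-Roch gives:
l(D) = deg(D) - g + 1
Since deg(D) = 31 >= 2g - 1 = 19, D is non-special.
l(D) = 31 - 10 + 1 = 22

22


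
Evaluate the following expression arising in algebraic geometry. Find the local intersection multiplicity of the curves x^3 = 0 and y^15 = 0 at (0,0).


The intersection multiplicity of V(x^a) and V(y^b) at the origin is:
I(O; V(x^3), V(y^15)) = dim_k(k[x,y]/(x^3, y^15))
A basis for k[x,y]/(x^3, y^15) is the set of monomials x^i * y^j
where 0 <= i < 3 and 0 <= j < 15.
The number of such monomials is 3 * 15 = 45

45


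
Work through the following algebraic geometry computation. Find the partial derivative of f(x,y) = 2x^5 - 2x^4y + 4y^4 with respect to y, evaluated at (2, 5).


df/dy = (-2)*x^4 + 4*4*y^3
At (2,5): (-2)*2^4 + 4*4*5^3
= -32 + 2000
= 1968

1968


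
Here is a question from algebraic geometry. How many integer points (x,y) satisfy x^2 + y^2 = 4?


Systematically check integer values of x where x^2 <= 4.
For each valid x, check if 4 - x^2 is a perfect square.
x=0: 4 - 0 = 4, sqrt = 2 (valid)
x=2: 4 - 4 = 0, sqrt = 0 (valid)
Total integer solutions found: 4

4


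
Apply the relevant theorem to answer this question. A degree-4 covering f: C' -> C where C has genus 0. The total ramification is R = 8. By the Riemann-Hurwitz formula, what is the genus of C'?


Riemann-Hurwitz formula: 2g' - 2 = d(2g - 2) + R
Given: d = 4, g = 0, R = 8
2g' - 2 = 4*(2*0 - 2) + 8
2g' - 2 = 4*(-2) + 8
2g' - 2 = -8 + 8 = 0
2g' = 2
g' = 1

1


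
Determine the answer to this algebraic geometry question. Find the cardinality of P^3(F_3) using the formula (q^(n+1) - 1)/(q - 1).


P^3(F_3) has (q^(n+1) - 1)/(q - 1) points.
= 3^3 + 3^2 + 3^1 + 3^0
= 27 + 9 + 3 + 1
= 40

40


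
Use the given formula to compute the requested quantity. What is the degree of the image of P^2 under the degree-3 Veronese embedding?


The Veronese variety v_3(P^2) has degree d^r.
d^r = 3^2 = 9

9


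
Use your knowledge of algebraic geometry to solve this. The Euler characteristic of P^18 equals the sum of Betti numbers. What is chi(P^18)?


The complex projective space P^18 has one cell in each even real dimension 0, 2, ..., 36.
The cohomology groups are H^{2k}(P^18) = Z for k = 0,...,18, and 0 otherwise.
Euler characteristic = sum of Betti numbers = 1 per even-dimensional cohomology group.
chi(P^18) = 18 + 1 = 19

19


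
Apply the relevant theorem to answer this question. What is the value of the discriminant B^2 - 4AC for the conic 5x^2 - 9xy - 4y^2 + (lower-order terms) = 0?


The discriminant of a conic Ax^2 + Bxy + Cy^2 + ... = 0 is B^2 - 4AC.
B^2 = (-9)^2 = 81
4AC = 4*5*(-4) = -80
Discriminant = 81 + 80 = 161

161


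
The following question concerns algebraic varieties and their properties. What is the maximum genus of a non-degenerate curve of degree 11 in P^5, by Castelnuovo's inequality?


Castelnuovo's bound: write d - 1 = m(r-1) + epsilon with 0 <= epsilon < r-1.
d - 1 = 11 - 1 = 10
r - 1 = 5 - 1 = 4
10 = 2*4 + 2, so m = 2, epsilon = 2
pi(d, r) = m(m-1)(r-1)/2 + m*epsilon
= 2*1*4/2 + 2*2
= 8/2 + 4
= 4 + 4 = 8

8


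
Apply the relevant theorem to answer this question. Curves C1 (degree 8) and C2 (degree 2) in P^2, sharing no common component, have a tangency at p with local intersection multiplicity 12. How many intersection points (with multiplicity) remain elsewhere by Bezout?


By Bezout's theorem, the total intersection number is d1 * d2.
Total = 8 * 2 = 16
Intersection multiplicity at p = 12
Remaining intersections = 16 - 12 = 4

4


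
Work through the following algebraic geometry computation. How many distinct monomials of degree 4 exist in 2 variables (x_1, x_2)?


The number of degree-4 monomials in 2 variables is C(d+n-1, n-1).
= C(4+2-1, 2-1) = C(5, 1)
= 5

5


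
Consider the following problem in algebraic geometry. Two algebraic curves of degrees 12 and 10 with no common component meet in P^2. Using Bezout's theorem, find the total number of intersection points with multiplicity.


Bezout's theorem states the intersection count equals the product of degrees.
Intersection count = 12 * 10 = 120

120


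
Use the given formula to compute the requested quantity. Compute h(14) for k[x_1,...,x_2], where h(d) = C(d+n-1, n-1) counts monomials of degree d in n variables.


The Hilbert function for the polynomial ring in 2 variables is:
h(d) = C(d+n-1, n-1)
h(14) = C(14+2-1, 2-1) = C(15, 1)
= 15! / (1! * 14!)
= 15

15


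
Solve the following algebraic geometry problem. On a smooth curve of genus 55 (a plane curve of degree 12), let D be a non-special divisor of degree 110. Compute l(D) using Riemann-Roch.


First, compute the genus of a smooth plane curve of degree 12:
g = (d-1)(d-2)/2 = (12-1)(12-2)/2 = 55
For a non-special divisor D (i.e., h^1(D) = 0), Riemann-Roch gives:
l(D) = deg(D) - g + 1
Since deg(D) = 110 >= 2g - 1 = 109, D is non-special.
l(D) = 110 - 55 + 1 = 56

56


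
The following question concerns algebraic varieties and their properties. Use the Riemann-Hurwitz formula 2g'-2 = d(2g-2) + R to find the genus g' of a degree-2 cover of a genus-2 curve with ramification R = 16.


Riemann-Hurwitz formula: 2g' - 2 = d(2g - 2) + R
Given: d = 2, g = 2, R = 16
2g' - 2 = 2*(2*2 - 2) + 16
2g' - 2 = 2*2 + 16
2g' - 2 = 4 + 16 = 20
2g' = 22
g' = 11

11


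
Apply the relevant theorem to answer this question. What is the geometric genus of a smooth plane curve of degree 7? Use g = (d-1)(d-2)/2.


Using the genus formula for smooth plane curves:
g = (d-1)(d-2)/2
g = (7-1)(7-2)/2
g = 6*5/2
g = 30/2 = 15

15


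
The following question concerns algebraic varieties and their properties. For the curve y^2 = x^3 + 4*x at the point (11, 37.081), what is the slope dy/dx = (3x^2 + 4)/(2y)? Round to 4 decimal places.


Using implicit differentiation of y^2 = x^3 + 4*x:
2y * dy/dx = 3x^2 + 4
dy/dx = (3x^2 + 4)/(2y)
Numerator: 3*11^2 + 4 = 367
Denominator: 2*37.081 = 74.162
dy/dx = 367/74.162 = 4.9486

4.9486


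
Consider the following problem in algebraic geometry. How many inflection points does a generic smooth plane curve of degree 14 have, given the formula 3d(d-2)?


For a general smooth plane curve C of degree d, the inflection points are
the intersection of C with its Hessian curve, which has degree 3(d-2).
By Bezout, the total intersection number is d * 3(d-2) = 14 * 36 = 504.
For a general curve every flex is ordinary, so each contributes
multiplicity 1 to C·Hess(C), and the number of distinct inflection
points is 3d(d-2).
Inflection points = 3*14*(14-2) = 3*14*12 = 504

504


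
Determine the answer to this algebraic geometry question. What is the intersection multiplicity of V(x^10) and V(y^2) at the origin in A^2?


The intersection multiplicity of V(x^a) and V(y^b) at the origin is:
I(O; V(x^10), V(y^2)) = dim_k(k[x,y]/(x^10, y^2))
A basis for k[x,y]/(x^10, y^2) is the set of monomials x^i * y^j
where 0 <= i < 10 and 0 <= j < 2.
The number of such monomials is 10 * 2 = 20

20


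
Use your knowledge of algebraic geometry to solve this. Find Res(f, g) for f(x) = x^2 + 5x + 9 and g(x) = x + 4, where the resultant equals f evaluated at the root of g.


For Res(f, x - c), we evaluate f at x = c.
f(-4) = (-4)^2 + 5*(-4) + 9
= 16 - 20 + 9
= -4 + 9 = 5
Res(f, g) = 5

5


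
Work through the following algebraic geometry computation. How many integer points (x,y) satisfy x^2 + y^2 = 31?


Systematically check integer values of x where x^2 <= 31.
For each valid x, check if 31 - x^2 is a perfect square.
Total integer solutions found: 0

0


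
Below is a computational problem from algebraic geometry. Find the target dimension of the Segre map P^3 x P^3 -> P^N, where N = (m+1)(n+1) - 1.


The Segre embedding maps P^m x P^n into P^N via
all products of coordinates from each factor.
N = (m+1)(n+1) - 1
N = (3+1)(3+1) - 1
N = 4*4 - 1
N = 16 - 1 = 15

15


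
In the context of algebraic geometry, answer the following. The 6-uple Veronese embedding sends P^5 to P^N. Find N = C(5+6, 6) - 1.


The Veronese embedding v_d: P^n -> P^N maps each point to all
degree-d monomials in n+1 homogeneous coordinates.
N = C(n+d, d) - 1
N = C(5+6, 6) - 1
N = C(11, 6) - 1
C(11, 6) = 462
N = 462 - 1 = 461

461


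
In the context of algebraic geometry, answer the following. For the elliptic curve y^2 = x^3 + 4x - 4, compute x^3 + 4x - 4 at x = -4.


Compute x^3 + 4x - 4 at x = -4:
x^3 = (-4)^3 = -64
4*x = 4*(-4) = -16
Sum: -64 - 16 - 4 = -84

-84


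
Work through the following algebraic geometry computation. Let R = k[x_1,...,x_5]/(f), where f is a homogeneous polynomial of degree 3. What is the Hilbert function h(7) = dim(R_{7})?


For R = k[x_1,...,x_n]/(f) with f homogeneous of degree e:
The Hilbert series is (1 - t^e)/(1 - t)^n.
So h(d) = C(d+n-1, n-1) - C(d-e+n-1, n-1) for d >= e.
With n=5, e=3, d=7:
C(7+5-1, 5-1) = C(11, 4) = 330
C(7-3+5-1, 5-1) = C(8, 4) = 70
h(7) = 330 - 70 = 260

260


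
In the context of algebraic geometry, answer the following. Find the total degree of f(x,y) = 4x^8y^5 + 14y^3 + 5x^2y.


Examine each term for its total degree (sum of exponents).
  Term '4x^8y^5' has total degree 8+5 = 13.
  Term '14y^3' has total degree 0+3 = 3.
  Term '5x^2y' has total degree 2+1 = 3.
The maximum total degree among all terms is 13.

13


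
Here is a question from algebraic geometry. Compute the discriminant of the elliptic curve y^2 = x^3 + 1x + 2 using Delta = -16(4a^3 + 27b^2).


Compute each component:
4a^3 = 4*1^3 = 4*1 = 4
27b^2 = 27*2^2 = 27*4 = 108
4a^3 + 27b^2 = 4 + 108 = 112
Delta = -16*112 = -1792

-1792


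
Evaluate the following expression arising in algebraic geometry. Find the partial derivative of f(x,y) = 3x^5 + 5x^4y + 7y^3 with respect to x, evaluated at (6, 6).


df/dx = 5*3*x^4 + 4*5*x^3*y
At (6,6): 5*3*6^4 + 4*5*6^3*6
= 19440 + 25920
= 45360

45360


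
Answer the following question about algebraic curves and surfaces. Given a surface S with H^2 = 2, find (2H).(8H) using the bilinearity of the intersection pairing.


Using bilinearity of the intersection pairing on a surface S:
(aH).(bH) = ab * (H.H)
We have H^2 = 2.
D.E = (2H).(8H) = 2*8*2
= 16*2
= 32

32


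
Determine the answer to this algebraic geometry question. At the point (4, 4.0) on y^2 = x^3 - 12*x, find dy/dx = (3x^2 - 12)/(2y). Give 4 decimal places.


Using implicit differentiation of y^2 = x^3 - 12*x:
2y * dy/dx = 3x^2 - 12
dy/dx = (3x^2 - 12)/(2y)
Numerator: 3*4^2 - 12 = 36
Denominator: 2*4.0 = 8.0
dy/dx = 36/8.0 = 4.5000

4.5000


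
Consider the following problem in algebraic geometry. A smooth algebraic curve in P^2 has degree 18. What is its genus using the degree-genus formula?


Using the genus formula for smooth plane curves:
g = (d-1)(d-2)/2
g = (18-1)(18-2)/2
g = 17*16/2
g = 272/2 = 136

136


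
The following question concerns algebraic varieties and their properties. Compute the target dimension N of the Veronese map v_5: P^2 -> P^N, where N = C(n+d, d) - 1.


The Veronese embedding v_d: P^n -> P^N maps each point to all
degree-d monomials in n+1 homogeneous coordinates.
N = C(n+d, d) - 1
N = C(2+5, 5) - 1
N = C(7, 5) - 1
C(7, 5) = 21
N = 21 - 1 = 20

20


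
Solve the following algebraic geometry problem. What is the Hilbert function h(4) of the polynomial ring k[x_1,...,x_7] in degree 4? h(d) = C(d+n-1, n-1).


The Hilbert function for the polynomial ring in 7 variables is:
h(d) = C(d+n-1, n-1)
h(4) = C(4+7-1, 7-1) = C(10, 6)
= 10! / (6! * 4!)
= 210

210


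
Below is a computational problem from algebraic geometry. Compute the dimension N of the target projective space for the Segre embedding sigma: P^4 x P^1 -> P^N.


The Segre embedding maps P^m x P^n into P^N via
all products of coordinates from each factor.
N = (m+1)(n+1) - 1
N = (4+1)(1+1) - 1
N = 5*2 - 1
N = 10 - 1 = 9

9


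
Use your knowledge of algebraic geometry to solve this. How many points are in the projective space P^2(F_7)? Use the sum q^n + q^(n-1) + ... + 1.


P^2(F_7) has (q^(n+1) - 1)/(q - 1) points.
= 7^2 + 7^1 + 7^0
= 49 + 7 + 1
= 57

57


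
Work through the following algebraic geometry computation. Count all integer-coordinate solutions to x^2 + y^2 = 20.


Systematically check integer values of x where x^2 <= 20.
For each valid x, check if 20 - x^2 is a perfect square.
x=2: 20 - 4 = 16, sqrt = 4 (valid)
x=4: 20 - 16 = 4, sqrt = 2 (valid)
Total integer solutions found: 8

8


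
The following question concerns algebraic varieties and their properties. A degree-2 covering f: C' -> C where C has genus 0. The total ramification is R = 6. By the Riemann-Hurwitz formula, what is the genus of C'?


Riemann-Hurwitz formula: 2g' - 2 = d(2g - 2) + R
Given: d = 2, g = 0, R = 6
2g' - 2 = 2*(2*0 - 2) + 6
2g' - 2 = 2*(-2) + 6
2g' - 2 = -4 + 6 = 2
2g' = 4
g' = 2

2


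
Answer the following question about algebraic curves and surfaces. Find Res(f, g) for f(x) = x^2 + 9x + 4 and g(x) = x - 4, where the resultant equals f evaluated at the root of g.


For Res(f, x - c), we evaluate f at x = c.
f(4) = 4^2 + 9*4 + 4
= 16 + 36 + 4
= 52 + 4 = 56
Res(f, g) = 56

56


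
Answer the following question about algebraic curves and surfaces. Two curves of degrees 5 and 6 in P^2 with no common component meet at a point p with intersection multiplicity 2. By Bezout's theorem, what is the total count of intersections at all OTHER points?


By Bezout's theorem, the total intersection number is d1 * d2.
Total = 5 * 6 = 30
Intersection multiplicity at p = 2
Remaining intersections = 30 - 2 = 28

28


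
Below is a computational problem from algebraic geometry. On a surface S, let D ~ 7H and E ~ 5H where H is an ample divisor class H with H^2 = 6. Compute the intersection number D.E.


Using bilinearity of the intersection pairing on a surface S:
(aH).(bH) = ab * (H.H)
We have H^2 = 6.
D.E = (7H).(5H) = 7*5*6
= 35*6
= 210

210


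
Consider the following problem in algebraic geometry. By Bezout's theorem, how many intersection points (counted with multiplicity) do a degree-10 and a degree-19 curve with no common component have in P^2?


Bezout's theorem states the intersection count equals the product of degrees.
Intersection count = 10 * 19 = 190

190


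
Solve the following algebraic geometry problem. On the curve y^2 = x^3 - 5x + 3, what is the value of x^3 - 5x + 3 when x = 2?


Compute x^3 - 5x + 3 at x = 2:
x^3 = 2^3 = 8
(-5)*x = (-5)*2 = -10
Sum: 8 - 10 + 3 = 1

1


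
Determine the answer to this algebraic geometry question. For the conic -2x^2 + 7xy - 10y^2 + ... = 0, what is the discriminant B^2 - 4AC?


The discriminant of a conic Ax^2 + Bxy + Cy^2 + ... = 0 is B^2 - 4AC.
B^2 = 7^2 = 49
4AC = 4*(-2)*(-10) = 80
Discriminant = 49 - 80 = -31

-31


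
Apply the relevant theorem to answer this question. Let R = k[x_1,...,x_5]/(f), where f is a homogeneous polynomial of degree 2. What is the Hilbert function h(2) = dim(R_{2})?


For R = k[x_1,...,x_n]/(f) with f homogeneous of degree e:
The Hilbert series is (1 - t^e)/(1 - t)^n.
So h(d) = C(d+n-1, n-1) - C(d-e+n-1, n-1) for d >= e.
With n=5, e=2, d=2:
C(2+5-1, 5-1) = C(6, 4) = 15
C(2-2+5-1, 5-1) = C(4, 4) = 1
h(2) = 15 - 1 = 14

14


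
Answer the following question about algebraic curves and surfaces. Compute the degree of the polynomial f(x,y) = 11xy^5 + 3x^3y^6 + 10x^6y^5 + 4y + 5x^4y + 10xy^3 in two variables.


Examine each term for its total degree (sum of exponents).
  Term '11xy^5' has total degree 1+5 = 6.
  Term '3x^3y^6' has total degree 3+6 = 9.
  Term '10x^6y^5' has total degree 6+5 = 11.
  Term '4y' has total degree 0+1 = 1.
  Term '5x^4y' has total degree 4+1 = 5.
  Term '10xy^3' has total degree 1+3 = 4.
The maximum total degree among all terms is 11.

11


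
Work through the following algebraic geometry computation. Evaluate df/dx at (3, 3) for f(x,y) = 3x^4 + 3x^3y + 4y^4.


df/dx = 4*3*x^3 + 3*3*x^2*y
At (3,3): 4*3*3^3 + 3*3*3^2*3
= 324 + 243
= 567

567


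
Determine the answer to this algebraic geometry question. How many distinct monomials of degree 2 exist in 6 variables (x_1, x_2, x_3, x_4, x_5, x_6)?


The number of degree-2 monomials in 6 variables is C(d+n-1, n-1).
= C(2+6-1, 6-1) = C(7, 5)
= 21

21


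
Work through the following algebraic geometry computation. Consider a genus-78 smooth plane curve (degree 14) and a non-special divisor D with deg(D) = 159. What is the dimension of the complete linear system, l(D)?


First, compute the genus of a smooth plane curve of degree 14:
g = (d-1)(d-2)/2 = (14-1)(14-2)/2 = 78
For a non-special divisor D (i.e., h^1(D) = 0), Riemann-Roch gives:
l(D) = deg(D) - g + 1
Since deg(D) = 159 >= 2g - 1 = 155, D is non-special.
l(D) = 159 - 78 + 1 = 82

82


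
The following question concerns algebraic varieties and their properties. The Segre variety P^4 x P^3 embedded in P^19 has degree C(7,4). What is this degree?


The degree of the Segre variety P^4 x P^3 is C(m+n, m).
= C(7, 4)
= 35

35


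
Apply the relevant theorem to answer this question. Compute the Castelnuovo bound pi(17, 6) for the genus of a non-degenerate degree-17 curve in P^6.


Castelnuovo's bound: write d - 1 = m(r-1) + epsilon with 0 <= epsilon < r-1.
d - 1 = 17 - 1 = 16
r - 1 = 6 - 1 = 5
16 = 3*5 + 1, so m = 3, epsilon = 1
pi(d, r) = m(m-1)(r-1)/2 + m*epsilon
= 3*2*5/2 + 3*1
= 30/2 + 3
= 15 + 3 = 18

18


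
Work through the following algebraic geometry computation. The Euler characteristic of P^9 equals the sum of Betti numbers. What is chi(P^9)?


The complex projective space P^9 has one cell in each even real dimension 0, 2, ..., 18.
The cohomology groups are H^{2k}(P^9) = Z for k = 0,...,9, and 0 otherwise.
Euler characteristic = sum of Betti numbers = 1 per even-dimensional cohomology group.
chi(P^9) = 9 + 1 = 10

10


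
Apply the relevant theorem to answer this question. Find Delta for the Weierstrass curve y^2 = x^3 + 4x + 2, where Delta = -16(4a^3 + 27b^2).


Compute each component:
4a^3 = 4*4^3 = 4*64 = 256
27b^2 = 27*2^2 = 27*4 = 108
4a^3 + 27b^2 = 256 + 108 = 364
Delta = -16*364 = -5824

-5824


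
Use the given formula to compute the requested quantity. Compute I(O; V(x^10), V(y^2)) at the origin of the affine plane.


The intersection multiplicity of V(x^a) and V(y^b) at the origin is:
I(O; V(x^10), V(y^2)) = dim_k(k[x,y]/(x^10, y^2))
A basis for k[x,y]/(x^10, y^2) is the set of monomials x^i * y^j
where 0 <= i < 10 and 0 <= j < 2.
The number of such monomials is 10 * 2 = 20

20


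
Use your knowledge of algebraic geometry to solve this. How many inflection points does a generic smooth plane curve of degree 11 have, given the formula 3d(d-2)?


For a general smooth plane curve C of degree d, the inflection points are
the intersection of C with its Hessian curve, which has degree 3(d-2).
By Bezout, the total intersection number is d * 3(d-2) = 11 * 27 = 297.
For a general curve every flex is ordinary, so each contributes
multiplicity 1 to C·Hess(C), and the number of distinct inflection
points is 3d(d-2).
Inflection points = 3*11*(11-2) = 3*11*9 = 297

297


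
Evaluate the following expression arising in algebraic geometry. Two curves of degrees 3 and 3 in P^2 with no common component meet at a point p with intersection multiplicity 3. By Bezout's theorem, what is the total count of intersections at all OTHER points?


By Bezout's theorem, the total intersection number is d1 * d2.
Total = 3 * 3 = 9
Intersection multiplicity at p = 3
Remaining intersections = 9 - 3 = 6

6


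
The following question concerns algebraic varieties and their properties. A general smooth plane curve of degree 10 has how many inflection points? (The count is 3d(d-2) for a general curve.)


For a general smooth plane curve C of degree d, the inflection points are
the intersection of C with its Hessian curve, which has degree 3(d-2).
By Bezout, the total intersection number is d * 3(d-2) = 10 * 24 = 240.
For a general curve every flex is ordinary, so each contributes
multiplicity 1 to C·Hess(C), and the number of distinct inflection
points is 3d(d-2).
Inflection points = 3*10*(10-2) = 3*10*8 = 240

240


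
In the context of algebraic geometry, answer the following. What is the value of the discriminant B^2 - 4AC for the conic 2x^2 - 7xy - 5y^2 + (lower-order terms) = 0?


The discriminant of a conic Ax^2 + Bxy + Cy^2 + ... = 0 is B^2 - 4AC.
B^2 = (-7)^2 = 49
4AC = 4*2*(-5) = -40
Discriminant = 49 + 40 = 89

89


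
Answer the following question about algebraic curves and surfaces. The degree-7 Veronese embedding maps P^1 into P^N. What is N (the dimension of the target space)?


The Veronese embedding v_d: P^n -> P^N maps each point to all
degree-d monomials in n+1 homogeneous coordinates.
N = C(n+d, d) - 1
N = C(1+7, 7) - 1
N = C(8, 7) - 1
C(8, 7) = 8
N = 8 - 1 = 7

7


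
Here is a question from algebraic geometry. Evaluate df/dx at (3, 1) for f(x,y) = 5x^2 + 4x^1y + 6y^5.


df/dx = 2*5*x^1 + 1*4*x^0*y
At (3,1): 2*5*3^1 + 1*4*3^0*1
= 30 + 4
= 34

34


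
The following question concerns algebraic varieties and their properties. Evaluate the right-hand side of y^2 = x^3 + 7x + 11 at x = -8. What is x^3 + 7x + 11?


Compute x^3 + 7x + 11 at x = -8:
x^3 = (-8)^3 = -512
7*x = 7*(-8) = -56
Sum: -512 - 56 + 11 = -557

-557


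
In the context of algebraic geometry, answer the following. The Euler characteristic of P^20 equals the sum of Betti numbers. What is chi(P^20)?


The complex projective space P^20 has one cell in each even real dimension 0, 2, ..., 40.
The cohomology groups are H^{2k}(P^20) = Z for k = 0,...,20, and 0 otherwise.
Euler characteristic = sum of Betti numbers = 1 per even-dimensional cohomology group.
chi(P^20) = 20 + 1 = 21

21


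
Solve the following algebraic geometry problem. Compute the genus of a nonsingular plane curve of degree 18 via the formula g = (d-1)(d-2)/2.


Using the genus formula for smooth plane curves:
g = (d-1)(d-2)/2
g = (18-1)(18-2)/2
g = 17*16/2
g = 272/2 = 136

136


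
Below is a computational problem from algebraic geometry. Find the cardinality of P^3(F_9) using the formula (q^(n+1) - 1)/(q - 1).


P^3(F_9) has (q^(n+1) - 1)/(q - 1) points.
= 9^3 + 9^2 + 9^1 + 9^0
= 729 + 81 + 9 + 1
= 820

820


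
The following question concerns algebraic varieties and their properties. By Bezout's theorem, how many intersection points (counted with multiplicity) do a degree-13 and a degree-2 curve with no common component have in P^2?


Bezout's theorem states the intersection count equals the product of degrees.
Intersection count = 13 * 2 = 26

26


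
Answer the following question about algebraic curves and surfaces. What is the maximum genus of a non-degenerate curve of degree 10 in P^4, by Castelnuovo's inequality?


Castelnuovo's bound: write d - 1 = m(r-1) + epsilon with 0 <= epsilon < r-1.
d - 1 = 10 - 1 = 9
r - 1 = 4 - 1 = 3
9 = 3*3 + 0, so m = 3, epsilon = 0
pi(d, r) = m(m-1)(r-1)/2 + m*epsilon
= 3*2*3/2 + 3*0
= 18/2 + 0
= 9 + 0 = 9

9


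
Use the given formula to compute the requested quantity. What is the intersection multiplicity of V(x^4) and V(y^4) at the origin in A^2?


The intersection multiplicity of V(x^a) and V(y^b) at the origin is:
I(O; V(x^4), V(y^4)) = dim_k(k[x,y]/(x^4, y^4))
A basis for k[x,y]/(x^4, y^4) is the set of monomials x^i * y^j
where 0 <= i < 4 and 0 <= j < 4.
The number of such monomials is 4 * 4 = 16

16


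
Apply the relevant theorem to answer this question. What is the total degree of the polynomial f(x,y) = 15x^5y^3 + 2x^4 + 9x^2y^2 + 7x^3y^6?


Examine each term for its total degree (sum of exponents).
  Term '15x^5y^3' has total degree 5+3 = 8.
  Term '2x^4' has total degree 4+0 = 4.
  Term '9x^2y^2' has total degree 2+2 = 4.
  Term '7x^3y^6' has total degree 3+6 = 9.
The maximum total degree among all terms is 9.

9


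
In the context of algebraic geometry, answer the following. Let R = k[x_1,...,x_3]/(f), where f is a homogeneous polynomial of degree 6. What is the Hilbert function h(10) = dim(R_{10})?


For R = k[x_1,...,x_n]/(f) with f homogeneous of degree e:
The Hilbert series is (1 - t^e)/(1 - t)^n.
So h(d) = C(d+n-1, n-1) - C(d-e+n-1, n-1) for d >= e.
With n=3, e=6, d=10:
C(10+3-1, 3-1) = C(12, 2) = 66
C(10-6+3-1, 3-1) = C(6, 2) = 15
h(10) = 66 - 15 = 51

51


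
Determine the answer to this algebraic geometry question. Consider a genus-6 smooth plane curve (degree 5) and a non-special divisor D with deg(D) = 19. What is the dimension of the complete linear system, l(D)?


First, compute the genus of a smooth plane curve of degree 5:
g = (d-1)(d-2)/2 = (5-1)(5-2)/2 = 6
For a non-special divisor D (i.e., h^1(D) = 0), Riemann-Roch gives:
l(D) = deg(D) - g + 1
Since deg(D) = 19 >= 2g - 1 = 11, D is non-special.
l(D) = 19 - 6 + 1 = 14

14


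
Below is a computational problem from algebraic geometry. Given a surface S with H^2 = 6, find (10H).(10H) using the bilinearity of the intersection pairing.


Using bilinearity of the intersection pairing on a surface S:
(aH).(bH) = ab * (H.H)
We have H^2 = 6.
D.E = (10H).(10H) = 10*10*6
= 100*6
= 600

600


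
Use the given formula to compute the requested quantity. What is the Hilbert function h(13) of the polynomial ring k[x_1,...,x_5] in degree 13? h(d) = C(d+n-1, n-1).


The Hilbert function for the polynomial ring in 5 variables is:
h(d) = C(d+n-1, n-1)
h(13) = C(13+5-1, 5-1) = C(17, 4)
= 17! / (4! * 13!)
= 2380

2380


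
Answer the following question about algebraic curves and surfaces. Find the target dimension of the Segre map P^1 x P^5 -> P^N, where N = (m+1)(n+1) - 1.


The Segre embedding maps P^m x P^n into P^N via
all products of coordinates from each factor.
N = (m+1)(n+1) - 1
N = (1+1)(5+1) - 1
N = 2*6 - 1
N = 12 - 1 = 11

11


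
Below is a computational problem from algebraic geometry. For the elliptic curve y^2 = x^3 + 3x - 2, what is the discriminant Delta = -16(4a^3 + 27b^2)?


Compute each component:
4a^3 = 4*3^3 = 4*27 = 108
27b^2 = 27*(-2)^2 = 27*4 = 108
4a^3 + 27b^2 = 108 + 108 = 216
Delta = -16*216 = -3456

-3456


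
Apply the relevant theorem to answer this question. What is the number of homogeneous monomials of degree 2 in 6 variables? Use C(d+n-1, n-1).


The number of degree-2 monomials in 6 variables is C(d+n-1, n-1).
= C(2+6-1, 6-1) = C(7, 5)
= 21

21


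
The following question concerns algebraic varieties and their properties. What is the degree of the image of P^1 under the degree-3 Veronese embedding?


The Veronese variety v_3(P^1) has degree d^r.
d^r = 3^1 = 3

3


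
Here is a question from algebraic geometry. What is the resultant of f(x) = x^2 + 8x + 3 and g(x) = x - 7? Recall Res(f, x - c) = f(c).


For Res(f, x - c), we evaluate f at x = c.
f(7) = 7^2 + 8*7 + 3
= 49 + 56 + 3
= 105 + 3 = 108
Res(f, g) = 108

108


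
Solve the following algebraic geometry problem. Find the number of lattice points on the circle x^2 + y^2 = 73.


Systematically check integer values of x where x^2 <= 73.
For each valid x, check if 73 - x^2 is a perfect square.
x=3: 73 - 9 = 64, sqrt = 8 (valid)
x=8: 73 - 64 = 9, sqrt = 3 (valid)
Total integer solutions found: 8

8


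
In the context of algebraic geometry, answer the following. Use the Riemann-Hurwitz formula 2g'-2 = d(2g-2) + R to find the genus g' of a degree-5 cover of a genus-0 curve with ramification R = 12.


Riemann-Hurwitz formula: 2g' - 2 = d(2g - 2) + R
Given: d = 5, g = 0, R = 12
2g' - 2 = 5*(2*0 - 2) + 12
2g' - 2 = 5*(-2) + 12
2g' - 2 = -10 + 12 = 2
2g' = 4
g' = 2

2


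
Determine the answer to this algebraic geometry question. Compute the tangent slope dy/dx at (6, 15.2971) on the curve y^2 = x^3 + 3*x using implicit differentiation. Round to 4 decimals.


Using implicit differentiation of y^2 = x^3 + 3*x:
2y * dy/dx = 3x^2 + 3
dy/dx = (3x^2 + 3)/(2y)
Numerator: 3*6^2 + 3 = 111
Denominator: 2*15.2971 = 30.5942
dy/dx = 111/30.5942 = 3.6281

3.6281


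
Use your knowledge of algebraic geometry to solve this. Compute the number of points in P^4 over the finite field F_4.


P^4(F_4) has (q^(n+1) - 1)/(q - 1) points.
= 4^4 + 4^3 + 4^2 + 4^1 + 4^0
= 256 + 64 + 16 + 4 + 1
= 341

341


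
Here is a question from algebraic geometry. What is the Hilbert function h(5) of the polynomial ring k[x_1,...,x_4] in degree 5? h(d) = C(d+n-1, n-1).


The Hilbert function for the polynomial ring in 4 variables is:
h(d) = C(d+n-1, n-1)
h(5) = C(5+4-1, 4-1) = C(8, 3)
= 8! / (3! * 5!)
= 56

56


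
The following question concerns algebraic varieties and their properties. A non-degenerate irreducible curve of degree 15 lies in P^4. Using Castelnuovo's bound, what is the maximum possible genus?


Castelnuovo's bound: write d - 1 = m(r-1) + epsilon with 0 <= epsilon < r-1.
d - 1 = 15 - 1 = 14
r - 1 = 4 - 1 = 3
14 = 4*3 + 2, so m = 4, epsilon = 2
pi(d, r) = m(m-1)(r-1)/2 + m*epsilon
= 4*3*3/2 + 4*2
= 36/2 + 8
= 18 + 8 = 26

26


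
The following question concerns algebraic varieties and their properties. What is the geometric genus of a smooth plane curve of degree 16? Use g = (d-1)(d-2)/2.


Using the genus formula for smooth plane curves:
g = (d-1)(d-2)/2
g = (16-1)(16-2)/2
g = 15*14/2
g = 210/2 = 105

105


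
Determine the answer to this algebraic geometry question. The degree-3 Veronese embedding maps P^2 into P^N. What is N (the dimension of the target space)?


The Veronese embedding v_d: P^n -> P^N maps each point to all
degree-d monomials in n+1 homogeneous coordinates.
N = C(n+d, d) - 1
N = C(2+3, 3) - 1
N = C(5, 3) - 1
C(5, 3) = 10
N = 10 - 1 = 9

9


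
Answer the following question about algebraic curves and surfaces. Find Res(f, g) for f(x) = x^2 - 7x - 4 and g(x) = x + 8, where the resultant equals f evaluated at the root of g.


For Res(f, x - c), we evaluate f at x = c.
f(-8) = (-8)^2 - 7*(-8) - 4
= 64 + 56 - 4
= 120 - 4 = 116
Res(f, g) = 116

116


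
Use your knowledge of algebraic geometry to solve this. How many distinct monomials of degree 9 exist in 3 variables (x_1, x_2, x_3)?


The number of degree-9 monomials in 3 variables is C(d+n-1, n-1).
= C(9+3-1, 3-1) = C(11, 2)
= 55

55


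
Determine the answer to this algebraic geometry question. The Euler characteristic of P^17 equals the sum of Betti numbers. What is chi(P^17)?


The complex projective space P^17 has one cell in each even real dimension 0, 2, ..., 34.
The cohomology groups are H^{2k}(P^17) = Z for k = 0,...,17, and 0 otherwise.
Euler characteristic = sum of Betti numbers = 1 per even-dimensional cohomology group.
chi(P^17) = 17 + 1 = 18

18


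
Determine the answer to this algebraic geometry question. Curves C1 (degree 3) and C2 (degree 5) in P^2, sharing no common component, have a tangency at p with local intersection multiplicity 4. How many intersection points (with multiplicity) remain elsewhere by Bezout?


By Bezout's theorem, the total intersection number is d1 * d2.
Total = 3 * 5 = 15
Intersection multiplicity at p = 4
Remaining intersections = 15 - 4 = 11

11


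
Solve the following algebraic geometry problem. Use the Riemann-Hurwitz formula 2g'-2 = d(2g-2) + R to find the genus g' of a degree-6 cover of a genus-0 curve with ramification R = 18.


Riemann-Hurwitz formula: 2g' - 2 = d(2g - 2) + R
Given: d = 6, g = 0, R = 18
2g' - 2 = 6*(2*0 - 2) + 18
2g' - 2 = 6*(-2) + 18
2g' - 2 = -12 + 18 = 6
2g' = 8
g' = 4

4


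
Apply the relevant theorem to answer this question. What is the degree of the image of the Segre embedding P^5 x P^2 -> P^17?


The degree of the Segre variety P^5 x P^2 is C(m+n, m).
= C(7, 5)
= 21

21


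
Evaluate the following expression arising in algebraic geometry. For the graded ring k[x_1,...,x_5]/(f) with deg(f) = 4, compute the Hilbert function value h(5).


For R = k[x_1,...,x_n]/(f) with f homogeneous of degree e:
The Hilbert series is (1 - t^e)/(1 - t)^n.
So h(d) = C(d+n-1, n-1) - C(d-e+n-1, n-1) for d >= e.
With n=5, e=4, d=5:
C(5+5-1, 5-1) = C(9, 4) = 126
C(5-4+5-1, 5-1) = C(5, 4) = 5
h(5) = 126 - 5 = 121

121


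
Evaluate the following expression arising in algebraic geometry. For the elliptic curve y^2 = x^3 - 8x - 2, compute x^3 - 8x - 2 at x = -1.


Compute x^3 - 8x - 2 at x = -1:
x^3 = (-1)^3 = -1
(-8)*x = (-8)*(-1) = 8
Sum: -1 + 8 - 2 = 5

5


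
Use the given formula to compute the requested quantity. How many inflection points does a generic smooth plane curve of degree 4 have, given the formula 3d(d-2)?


For a general smooth plane curve C of degree d, the inflection points are
the intersection of C with its Hessian curve, which has degree 3(d-2).
By Bezout, the total intersection number is d * 3(d-2) = 4 * 6 = 24.
For a general curve every flex is ordinary, so each contributes
multiplicity 1 to C·Hess(C), and the number of distinct inflection
points is 3d(d-2).
Inflection points = 3*4*(4-2) = 3*4*2 = 24

24


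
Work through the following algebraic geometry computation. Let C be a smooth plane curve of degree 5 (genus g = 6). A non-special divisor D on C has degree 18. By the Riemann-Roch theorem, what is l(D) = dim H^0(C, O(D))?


First, compute the genus of a smooth plane curve of degree 5:
g = (d-1)(d-2)/2 = (5-1)(5-2)/2 = 6
For a non-special divisor D (i.e., h^1(D) = 0), Riemann-Roch gives:
l(D) = deg(D) - g + 1
Since deg(D) = 18 >= 2g - 1 = 11, D is non-special.
l(D) = 18 - 6 + 1 = 13

13


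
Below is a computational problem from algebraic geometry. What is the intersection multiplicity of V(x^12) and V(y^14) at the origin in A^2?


The intersection multiplicity of V(x^a) and V(y^b) at the origin is:
I(O; V(x^12), V(y^14)) = dim_k(k[x,y]/(x^12, y^14))
A basis for k[x,y]/(x^12, y^14) is the set of monomials x^i * y^j
where 0 <= i < 12 and 0 <= j < 14.
The number of such monomials is 12 * 14 = 168

168


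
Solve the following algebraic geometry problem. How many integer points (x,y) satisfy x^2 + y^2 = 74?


Systematically check integer values of x where x^2 <= 74.
For each valid x, check if 74 - x^2 is a perfect square.
x=5: 74 - 25 = 49, sqrt = 7 (valid)
x=7: 74 - 49 = 25, sqrt = 5 (valid)
Total integer solutions found: 8

8


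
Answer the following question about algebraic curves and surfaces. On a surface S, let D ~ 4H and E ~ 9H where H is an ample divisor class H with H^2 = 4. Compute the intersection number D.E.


Using bilinearity of the intersection pairing on a surface S:
(aH).(bH) = ab * (H.H)
We have H^2 = 4.
D.E = (4H).(9H) = 4*9*4
= 36*4
= 144

144


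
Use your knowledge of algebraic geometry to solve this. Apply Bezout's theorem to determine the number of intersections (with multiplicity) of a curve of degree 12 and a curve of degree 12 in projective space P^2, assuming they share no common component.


Bezout's theorem states the intersection count equals the product of degrees.
Intersection count = 12 * 12 = 144

144


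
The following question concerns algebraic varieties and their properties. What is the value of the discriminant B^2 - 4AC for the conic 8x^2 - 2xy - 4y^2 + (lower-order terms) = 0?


The discriminant of a conic Ax^2 + Bxy + Cy^2 + ... = 0 is B^2 - 4AC.
B^2 = (-2)^2 = 4
4AC = 4*8*(-4) = -128
Discriminant = 4 + 128 = 132

132


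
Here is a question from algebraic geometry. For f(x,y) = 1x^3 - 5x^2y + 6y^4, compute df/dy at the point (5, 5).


df/dy = (-5)*x^2 + 4*6*y^3
At (5,5): (-5)*5^2 + 4*6*5^3
= -125 + 3000
= 2875

2875


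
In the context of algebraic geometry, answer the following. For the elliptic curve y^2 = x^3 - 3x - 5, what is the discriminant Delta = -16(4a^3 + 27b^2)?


Compute each component:
4a^3 = 4*(-3)^3 = 4*(-27) = -108
27b^2 = 27*(-5)^2 = 27*25 = 675
4a^3 + 27b^2 = -108 + 675 = 567
Delta = -16*567 = -9072

-9072


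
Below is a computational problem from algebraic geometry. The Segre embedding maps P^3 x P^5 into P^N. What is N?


The Segre embedding maps P^m x P^n into P^N via
all products of coordinates from each factor.
N = (m+1)(n+1) - 1
N = (3+1)(5+1) - 1
N = 4*6 - 1
N = 24 - 1 = 23

23


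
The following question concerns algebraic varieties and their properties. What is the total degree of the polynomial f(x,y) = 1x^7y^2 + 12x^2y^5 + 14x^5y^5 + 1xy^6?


Examine each term for its total degree (sum of exponents).
  Term '1x^7y^2' has total degree 7+2 = 9.
  Term '12x^2y^5' has total degree 2+5 = 7.
  Term '14x^5y^5' has total degree 5+5 = 10.
  Term '1xy^6' has total degree 1+6 = 7.
The maximum total degree among all terms is 10.

10


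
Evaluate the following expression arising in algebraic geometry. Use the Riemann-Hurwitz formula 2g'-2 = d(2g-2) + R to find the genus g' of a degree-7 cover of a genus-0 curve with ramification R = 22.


Riemann-Hurwitz formula: 2g' - 2 = d(2g - 2) + R
Given: d = 7, g = 0, R = 22
2g' - 2 = 7*(2*0 - 2) + 22
2g' - 2 = 7*(-2) + 22
2g' - 2 = -14 + 22 = 8
2g' = 10
g' = 5

5


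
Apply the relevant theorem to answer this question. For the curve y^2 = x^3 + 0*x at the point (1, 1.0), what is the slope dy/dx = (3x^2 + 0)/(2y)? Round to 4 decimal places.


Using implicit differentiation of y^2 = x^3 + 0*x:
2y * dy/dx = 3x^2 + 0
dy/dx = (3x^2 + 0)/(2y)
Numerator: 3*1^2 + 0 = 3
Denominator: 2*1.0 = 2.0
dy/dx = 3/2.0 = 1.5000

1.5000


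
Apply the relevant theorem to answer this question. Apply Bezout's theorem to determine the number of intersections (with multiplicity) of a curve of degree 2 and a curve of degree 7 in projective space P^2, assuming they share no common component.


Bezout's theorem states the intersection count equals the product of degrees.
Intersection count = 2 * 7 = 14

14


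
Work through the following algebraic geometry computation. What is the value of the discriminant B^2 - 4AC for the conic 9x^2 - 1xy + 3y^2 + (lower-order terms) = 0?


The discriminant of a conic Ax^2 + Bxy + Cy^2 + ... = 0 is B^2 - 4AC.
B^2 = (-1)^2 = 1
4AC = 4*9*3 = 108
Discriminant = 1 - 108 = -107

-107


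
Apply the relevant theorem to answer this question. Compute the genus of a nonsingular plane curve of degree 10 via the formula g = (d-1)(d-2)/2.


Using the genus formula for smooth plane curves:
g = (d-1)(d-2)/2
g = (10-1)(10-2)/2
g = 9*8/2
g = 72/2 = 36

36


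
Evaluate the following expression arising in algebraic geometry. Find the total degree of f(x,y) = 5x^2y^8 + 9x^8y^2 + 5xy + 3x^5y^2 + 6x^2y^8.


Examine each term for its total degree (sum of exponents).
  Term '5x^2y^8' has total degree 2+8 = 10.
  Term '9x^8y^2' has total degree 8+2 = 10.
  Term '5xy' has total degree 1+1 = 2.
  Term '3x^5y^2' has total degree 5+2 = 7.
  Term '6x^2y^8' has total degree 2+8 = 10.
The maximum total degree among all terms is 10.

10
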